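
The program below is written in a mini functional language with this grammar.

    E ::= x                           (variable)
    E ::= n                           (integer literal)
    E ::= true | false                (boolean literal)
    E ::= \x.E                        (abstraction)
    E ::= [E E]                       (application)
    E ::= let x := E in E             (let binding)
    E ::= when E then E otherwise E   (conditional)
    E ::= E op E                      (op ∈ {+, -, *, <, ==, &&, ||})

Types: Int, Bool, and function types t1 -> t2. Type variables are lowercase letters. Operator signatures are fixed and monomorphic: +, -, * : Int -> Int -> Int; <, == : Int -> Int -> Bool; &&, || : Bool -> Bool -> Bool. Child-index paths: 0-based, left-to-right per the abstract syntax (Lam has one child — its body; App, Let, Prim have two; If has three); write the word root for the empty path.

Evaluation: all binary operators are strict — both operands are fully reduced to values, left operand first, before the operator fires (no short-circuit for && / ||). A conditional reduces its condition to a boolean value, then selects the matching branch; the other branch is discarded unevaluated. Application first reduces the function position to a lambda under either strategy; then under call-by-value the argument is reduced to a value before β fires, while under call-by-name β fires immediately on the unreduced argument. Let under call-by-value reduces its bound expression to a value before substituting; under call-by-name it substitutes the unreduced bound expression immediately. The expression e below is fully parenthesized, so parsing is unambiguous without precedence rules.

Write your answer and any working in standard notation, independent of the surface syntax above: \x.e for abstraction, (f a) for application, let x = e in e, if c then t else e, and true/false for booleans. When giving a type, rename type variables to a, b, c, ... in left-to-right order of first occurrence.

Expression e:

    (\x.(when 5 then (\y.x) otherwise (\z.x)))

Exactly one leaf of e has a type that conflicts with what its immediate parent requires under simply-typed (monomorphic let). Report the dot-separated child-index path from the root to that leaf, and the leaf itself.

Trace:
  unify Int ~ Bool
  FAIL: mismatch Int ~ Bool

Answer: 0.0 : 5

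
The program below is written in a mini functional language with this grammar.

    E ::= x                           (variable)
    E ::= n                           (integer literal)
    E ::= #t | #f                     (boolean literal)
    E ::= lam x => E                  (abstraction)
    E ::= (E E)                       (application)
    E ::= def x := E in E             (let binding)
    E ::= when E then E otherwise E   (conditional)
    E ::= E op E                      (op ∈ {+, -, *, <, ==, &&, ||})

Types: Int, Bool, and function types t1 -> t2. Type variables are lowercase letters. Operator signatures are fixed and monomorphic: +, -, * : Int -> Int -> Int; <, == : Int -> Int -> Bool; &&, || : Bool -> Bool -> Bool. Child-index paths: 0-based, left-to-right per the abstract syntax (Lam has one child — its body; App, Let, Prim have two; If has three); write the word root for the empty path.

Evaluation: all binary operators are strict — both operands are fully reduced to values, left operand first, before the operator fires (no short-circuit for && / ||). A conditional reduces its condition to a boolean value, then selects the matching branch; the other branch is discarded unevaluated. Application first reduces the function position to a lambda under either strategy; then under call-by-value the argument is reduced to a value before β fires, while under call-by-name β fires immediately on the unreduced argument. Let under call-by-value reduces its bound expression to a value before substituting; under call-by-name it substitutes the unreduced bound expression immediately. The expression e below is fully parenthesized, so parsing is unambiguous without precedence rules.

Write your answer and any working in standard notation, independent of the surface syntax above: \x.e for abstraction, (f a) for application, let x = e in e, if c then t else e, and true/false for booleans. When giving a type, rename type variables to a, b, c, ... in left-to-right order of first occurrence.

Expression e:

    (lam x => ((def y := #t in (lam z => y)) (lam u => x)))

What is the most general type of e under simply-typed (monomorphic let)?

Answer: a -> Bool

Working:
let y : Bool
y : Bool
\z._ : b -> Bool
x : a
\u._ : c -> a
  unify b -> Bool ~ (c -> a) -> d
  unify b ~ c -> a
  unify Bool ~ d
_ _ : Bool
\x._ : a -> Bool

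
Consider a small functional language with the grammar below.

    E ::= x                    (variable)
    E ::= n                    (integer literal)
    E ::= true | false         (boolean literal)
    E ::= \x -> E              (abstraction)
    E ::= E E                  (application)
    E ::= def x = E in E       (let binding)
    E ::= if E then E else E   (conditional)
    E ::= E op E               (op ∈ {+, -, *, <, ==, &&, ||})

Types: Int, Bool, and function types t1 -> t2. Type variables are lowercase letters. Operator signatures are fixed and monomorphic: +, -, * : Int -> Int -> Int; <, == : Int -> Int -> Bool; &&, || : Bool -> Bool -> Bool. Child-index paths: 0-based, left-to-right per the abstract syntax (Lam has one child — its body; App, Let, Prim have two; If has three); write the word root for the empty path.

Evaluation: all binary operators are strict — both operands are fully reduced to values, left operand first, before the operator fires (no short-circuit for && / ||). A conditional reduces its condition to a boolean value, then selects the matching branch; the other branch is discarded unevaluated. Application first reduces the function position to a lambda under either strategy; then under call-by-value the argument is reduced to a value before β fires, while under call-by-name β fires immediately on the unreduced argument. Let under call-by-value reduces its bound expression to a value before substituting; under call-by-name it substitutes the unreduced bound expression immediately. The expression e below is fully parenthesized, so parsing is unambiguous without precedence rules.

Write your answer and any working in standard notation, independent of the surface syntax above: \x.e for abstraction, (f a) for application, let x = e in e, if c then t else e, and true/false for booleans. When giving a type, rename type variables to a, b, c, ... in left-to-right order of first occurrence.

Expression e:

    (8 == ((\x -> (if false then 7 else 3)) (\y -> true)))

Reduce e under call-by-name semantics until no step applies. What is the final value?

Answer: false

Trace:
step 0: (8 == ((\x.(if false then 7 else 3)) (\y.true)))
step 1: [beta@1] (8 == (if false then 7 else 3))
step 2: [if@1] (8 == 3)
step 3: [delta@root] false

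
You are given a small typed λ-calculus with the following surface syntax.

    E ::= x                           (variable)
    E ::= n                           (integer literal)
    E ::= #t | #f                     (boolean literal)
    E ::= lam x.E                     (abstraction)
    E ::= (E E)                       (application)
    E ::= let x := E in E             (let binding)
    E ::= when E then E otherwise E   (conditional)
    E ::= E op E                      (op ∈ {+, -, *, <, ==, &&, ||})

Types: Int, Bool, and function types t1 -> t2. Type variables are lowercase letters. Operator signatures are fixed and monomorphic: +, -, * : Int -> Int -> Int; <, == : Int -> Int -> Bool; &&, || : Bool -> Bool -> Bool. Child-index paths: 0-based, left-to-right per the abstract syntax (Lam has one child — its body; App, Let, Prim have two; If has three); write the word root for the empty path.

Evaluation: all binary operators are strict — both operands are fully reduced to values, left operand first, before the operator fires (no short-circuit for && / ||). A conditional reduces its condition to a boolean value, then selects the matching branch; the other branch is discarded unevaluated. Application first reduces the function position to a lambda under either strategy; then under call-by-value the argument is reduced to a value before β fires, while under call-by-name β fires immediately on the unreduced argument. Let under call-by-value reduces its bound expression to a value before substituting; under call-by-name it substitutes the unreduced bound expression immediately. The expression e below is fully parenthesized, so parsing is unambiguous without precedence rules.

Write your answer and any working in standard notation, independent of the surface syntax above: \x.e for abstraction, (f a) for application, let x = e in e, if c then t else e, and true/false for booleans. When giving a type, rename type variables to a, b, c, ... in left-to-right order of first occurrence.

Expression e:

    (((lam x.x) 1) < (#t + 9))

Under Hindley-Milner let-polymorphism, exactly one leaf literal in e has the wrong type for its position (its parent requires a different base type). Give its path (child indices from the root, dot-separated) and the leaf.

Working:
x : a
\x._ : a -> a
  unify a -> a ~ Int -> b
  unify a ~ Int
  unify Int ~ b
_ _ : Int
  unify Int ~ Int
  unify Bool ~ Int
  FAIL: mismatch Bool ~ Int

Answer: 1.0 : true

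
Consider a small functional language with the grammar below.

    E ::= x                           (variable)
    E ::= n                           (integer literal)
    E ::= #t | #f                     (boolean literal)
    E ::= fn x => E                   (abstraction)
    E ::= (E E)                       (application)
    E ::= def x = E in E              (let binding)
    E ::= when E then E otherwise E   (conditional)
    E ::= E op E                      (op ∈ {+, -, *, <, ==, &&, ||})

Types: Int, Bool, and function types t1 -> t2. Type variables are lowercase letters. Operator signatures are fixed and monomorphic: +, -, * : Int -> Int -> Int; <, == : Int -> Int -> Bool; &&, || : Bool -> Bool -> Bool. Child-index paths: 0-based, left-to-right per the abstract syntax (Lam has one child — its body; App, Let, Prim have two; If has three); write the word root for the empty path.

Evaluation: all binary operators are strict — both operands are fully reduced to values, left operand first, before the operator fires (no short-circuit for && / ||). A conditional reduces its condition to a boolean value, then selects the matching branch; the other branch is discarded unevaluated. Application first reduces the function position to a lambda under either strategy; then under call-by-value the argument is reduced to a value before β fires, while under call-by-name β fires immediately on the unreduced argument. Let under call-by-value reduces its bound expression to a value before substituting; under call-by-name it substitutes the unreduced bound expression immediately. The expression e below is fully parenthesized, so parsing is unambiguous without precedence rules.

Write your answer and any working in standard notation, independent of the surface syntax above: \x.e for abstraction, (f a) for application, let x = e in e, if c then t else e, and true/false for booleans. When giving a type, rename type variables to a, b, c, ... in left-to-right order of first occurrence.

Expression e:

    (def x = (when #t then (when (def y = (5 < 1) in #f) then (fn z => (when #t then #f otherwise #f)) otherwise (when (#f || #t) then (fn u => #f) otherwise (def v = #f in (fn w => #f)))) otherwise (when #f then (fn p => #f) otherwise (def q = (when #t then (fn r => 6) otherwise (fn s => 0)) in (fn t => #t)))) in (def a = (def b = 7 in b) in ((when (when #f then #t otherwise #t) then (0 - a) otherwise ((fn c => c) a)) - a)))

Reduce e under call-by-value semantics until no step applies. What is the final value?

Trace:
step 0: (let x = (if true then (if (let y = (5 < 1) in false) then (\z.(if true then false else false)) else (if (false || true) then (\u.false) else (let v = false in (\w.false)))) else (if false then (\p.false) else (let q = (if true then (\r.6) else (\s.0)) in (\t.true)))) in (let a = (let b = 7 in b) in ((if (if false then true else true) then (0 - a) else ((\c.c) a)) - a)))
step 1: [if@0] (let x = (if (let y = (5 < 1) in false) then (\z.(if true then false else false)) else (if (false || true) then (\u.false) else (let v = false in (\w.false)))) in (let a = (let b = 7 in b) in ((if (if false then true else true) then (0 - a) else ((\c.c) a)) - a)))
step 2: [delta@0.0.0] (let x = (if (let y = false in false) then (\z.(if true then false else false)) else (if (false || true) then (\u.false) else (let v = false in (\w.false)))) in (let a = (let b = 7 in b) in ((if (if false then true else true) then (0 - a) else ((\c.c) a)) - a)))
step 3: [let@0.0] (let x = (if false then (\z.(if true then false else false)) else (if (false || true) then (\u.false) else (let v = false in (\w.false)))) in (let a = (let b = 7 in b) in ((if (if false then true else true) then (0 - a) else ((\c.c) a)) - a)))
step 4: [if@0] (let x = (if (false || true) then (\u.false) else (let v = false in (\w.false))) in (let a = (let b = 7 in b) in ((if (if false then true else true) then (0 - a) else ((\c.c) a)) - a)))
step 5: [delta@0.0] (let x = (if true then (\u.false) else (let v = false in (\w.false))) in (let a = (let b = 7 in b) in ((if (if false then true else true) then (0 - a) else ((\c.c) a)) - a)))
step 6: [if@0] (let x = (\u.false) in (let a = (let b = 7 in b) in ((if (if false then true else true) then (0 - a) else ((\c.c) a)) - a)))
step 7: [let@root] (let a = (let b = 7 in b) in ((if (if false then true else true) then (0 - a) else ((\c.c) a)) - a))
step 8: [let@0] (let a = 7 in ((if (if false then true else true) then (0 - a) else ((\c.c) a)) - a))
step 9: [let@root] ((if (if false then true else true) then (0 - 7) else ((\c.c) 7)) - 7)
step 10: [if@0.0] ((if true then (0 - 7) else ((\c.c) 7)) - 7)
step 11: [if@0] ((0 - 7) - 7)
step 12: [delta@0] (-7 - 7)
step 13: [delta@root] -14

Answer: -14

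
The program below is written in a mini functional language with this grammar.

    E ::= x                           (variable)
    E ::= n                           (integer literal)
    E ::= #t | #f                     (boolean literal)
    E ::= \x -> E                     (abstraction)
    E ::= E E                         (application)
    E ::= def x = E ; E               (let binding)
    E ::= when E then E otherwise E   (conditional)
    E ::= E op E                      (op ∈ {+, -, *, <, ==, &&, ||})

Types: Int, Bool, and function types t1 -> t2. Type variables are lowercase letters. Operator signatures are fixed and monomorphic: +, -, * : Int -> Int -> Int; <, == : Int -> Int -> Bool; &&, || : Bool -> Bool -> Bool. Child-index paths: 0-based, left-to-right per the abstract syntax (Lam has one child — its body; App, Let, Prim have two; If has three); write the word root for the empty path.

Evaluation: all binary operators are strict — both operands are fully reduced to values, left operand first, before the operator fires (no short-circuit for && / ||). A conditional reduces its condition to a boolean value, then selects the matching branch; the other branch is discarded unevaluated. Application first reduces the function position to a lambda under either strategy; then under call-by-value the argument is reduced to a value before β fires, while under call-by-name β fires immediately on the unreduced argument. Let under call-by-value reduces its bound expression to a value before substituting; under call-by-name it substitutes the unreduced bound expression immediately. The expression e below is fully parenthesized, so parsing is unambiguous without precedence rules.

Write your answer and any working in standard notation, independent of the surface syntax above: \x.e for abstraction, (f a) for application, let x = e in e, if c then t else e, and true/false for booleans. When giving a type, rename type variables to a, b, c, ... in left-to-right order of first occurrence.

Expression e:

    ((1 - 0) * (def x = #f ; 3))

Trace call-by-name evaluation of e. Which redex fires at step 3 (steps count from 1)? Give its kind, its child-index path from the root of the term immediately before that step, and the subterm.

Derivation:
step 0: ((1 - 0) * (let x = false in 3))
step 1: [delta@0] (1 * (let x = false in 3))
step 2: [let@1] (1 * 3)
step 3: [delta@root] 3

Answer: delta at root : (1 * 3)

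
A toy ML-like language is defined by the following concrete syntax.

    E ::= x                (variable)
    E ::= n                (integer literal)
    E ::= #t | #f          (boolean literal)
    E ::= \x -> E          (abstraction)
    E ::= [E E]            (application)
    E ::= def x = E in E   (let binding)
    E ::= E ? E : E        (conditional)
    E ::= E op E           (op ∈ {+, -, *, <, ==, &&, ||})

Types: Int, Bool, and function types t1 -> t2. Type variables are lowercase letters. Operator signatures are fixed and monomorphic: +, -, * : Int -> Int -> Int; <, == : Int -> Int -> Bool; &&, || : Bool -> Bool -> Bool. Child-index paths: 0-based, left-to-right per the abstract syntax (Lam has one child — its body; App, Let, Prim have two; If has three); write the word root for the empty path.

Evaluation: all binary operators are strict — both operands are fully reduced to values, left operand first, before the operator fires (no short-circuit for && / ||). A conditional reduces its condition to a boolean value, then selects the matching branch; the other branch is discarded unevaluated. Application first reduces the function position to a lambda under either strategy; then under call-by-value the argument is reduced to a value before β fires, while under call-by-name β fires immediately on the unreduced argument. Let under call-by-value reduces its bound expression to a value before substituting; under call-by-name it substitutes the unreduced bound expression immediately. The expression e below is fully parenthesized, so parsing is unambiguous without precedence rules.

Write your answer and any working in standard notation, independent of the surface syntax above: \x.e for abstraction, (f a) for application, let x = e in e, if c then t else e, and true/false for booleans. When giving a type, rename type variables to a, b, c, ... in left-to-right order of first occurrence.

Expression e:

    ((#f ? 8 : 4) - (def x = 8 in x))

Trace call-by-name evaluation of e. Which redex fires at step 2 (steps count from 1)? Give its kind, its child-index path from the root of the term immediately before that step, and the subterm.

Answer: let at 1 : (let x = 8 in x)

Trace:
step 0: ((if false then 8 else 4) - (let x = 8 in x))
step 1: [if@0] (4 - (let x = 8 in x))
step 2: [let@1] (4 - 8)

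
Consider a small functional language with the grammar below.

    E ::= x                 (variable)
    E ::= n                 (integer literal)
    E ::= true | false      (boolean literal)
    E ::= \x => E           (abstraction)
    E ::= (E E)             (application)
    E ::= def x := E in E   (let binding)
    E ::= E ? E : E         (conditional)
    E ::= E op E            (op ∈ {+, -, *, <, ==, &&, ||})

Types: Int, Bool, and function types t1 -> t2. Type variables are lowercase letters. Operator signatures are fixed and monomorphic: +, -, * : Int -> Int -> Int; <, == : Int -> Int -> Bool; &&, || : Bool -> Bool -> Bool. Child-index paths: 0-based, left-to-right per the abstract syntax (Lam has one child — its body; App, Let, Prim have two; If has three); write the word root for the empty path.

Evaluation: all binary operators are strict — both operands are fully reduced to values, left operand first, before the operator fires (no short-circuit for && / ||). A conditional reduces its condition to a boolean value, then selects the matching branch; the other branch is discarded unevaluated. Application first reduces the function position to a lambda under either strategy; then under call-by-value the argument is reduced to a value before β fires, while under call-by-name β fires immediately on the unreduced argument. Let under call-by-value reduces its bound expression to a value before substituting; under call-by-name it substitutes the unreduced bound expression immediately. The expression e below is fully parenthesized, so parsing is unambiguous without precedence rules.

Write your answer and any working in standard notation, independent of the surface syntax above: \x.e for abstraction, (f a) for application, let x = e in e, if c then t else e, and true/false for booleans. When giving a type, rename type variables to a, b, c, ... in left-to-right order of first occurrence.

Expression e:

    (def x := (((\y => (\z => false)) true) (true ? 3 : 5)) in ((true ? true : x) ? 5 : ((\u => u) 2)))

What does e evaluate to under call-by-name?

Working:
step 0: (let x = (((\y.(\z.false)) true) (if true then 3 else 5)) in (if (if true then true else x) then 5 else ((\u.u) 2)))
step 1: [let@root] (if (if true then true else (((\y.(\z.false)) true) (if true then 3 else 5))) then 5 else ((\u.u) 2))
step 2: [if@0] (if true then 5 else ((\u.u) 2))
step 3: [if@root] 5

Answer: 5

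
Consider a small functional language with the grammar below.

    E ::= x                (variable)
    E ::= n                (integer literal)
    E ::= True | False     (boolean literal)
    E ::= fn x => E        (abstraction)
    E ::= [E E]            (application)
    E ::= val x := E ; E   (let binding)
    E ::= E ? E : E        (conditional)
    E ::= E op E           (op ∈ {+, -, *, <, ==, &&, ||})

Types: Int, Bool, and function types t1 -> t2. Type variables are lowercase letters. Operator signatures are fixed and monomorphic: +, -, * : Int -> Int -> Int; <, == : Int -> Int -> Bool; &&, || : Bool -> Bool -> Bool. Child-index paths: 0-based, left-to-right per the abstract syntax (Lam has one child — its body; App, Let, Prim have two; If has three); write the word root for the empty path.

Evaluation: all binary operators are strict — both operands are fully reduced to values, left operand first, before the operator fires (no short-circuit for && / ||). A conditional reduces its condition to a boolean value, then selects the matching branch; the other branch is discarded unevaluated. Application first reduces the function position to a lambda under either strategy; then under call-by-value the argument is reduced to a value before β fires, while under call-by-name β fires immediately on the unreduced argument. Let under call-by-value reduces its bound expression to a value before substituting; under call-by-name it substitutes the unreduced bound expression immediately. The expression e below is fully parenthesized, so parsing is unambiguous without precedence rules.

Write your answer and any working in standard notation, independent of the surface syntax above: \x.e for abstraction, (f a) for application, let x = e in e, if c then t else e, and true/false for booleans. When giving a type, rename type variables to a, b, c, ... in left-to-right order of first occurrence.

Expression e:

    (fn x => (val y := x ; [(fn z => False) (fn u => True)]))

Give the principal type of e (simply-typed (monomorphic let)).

Working:
x : a
let y : a
\z._ : b -> Bool
\u._ : c -> Bool
  unify b -> Bool ~ (c -> Bool) -> d
  unify b ~ c -> Bool
  unify Bool ~ d
_ _ : Bool
\x._ : a -> Bool

Answer: a -> Bool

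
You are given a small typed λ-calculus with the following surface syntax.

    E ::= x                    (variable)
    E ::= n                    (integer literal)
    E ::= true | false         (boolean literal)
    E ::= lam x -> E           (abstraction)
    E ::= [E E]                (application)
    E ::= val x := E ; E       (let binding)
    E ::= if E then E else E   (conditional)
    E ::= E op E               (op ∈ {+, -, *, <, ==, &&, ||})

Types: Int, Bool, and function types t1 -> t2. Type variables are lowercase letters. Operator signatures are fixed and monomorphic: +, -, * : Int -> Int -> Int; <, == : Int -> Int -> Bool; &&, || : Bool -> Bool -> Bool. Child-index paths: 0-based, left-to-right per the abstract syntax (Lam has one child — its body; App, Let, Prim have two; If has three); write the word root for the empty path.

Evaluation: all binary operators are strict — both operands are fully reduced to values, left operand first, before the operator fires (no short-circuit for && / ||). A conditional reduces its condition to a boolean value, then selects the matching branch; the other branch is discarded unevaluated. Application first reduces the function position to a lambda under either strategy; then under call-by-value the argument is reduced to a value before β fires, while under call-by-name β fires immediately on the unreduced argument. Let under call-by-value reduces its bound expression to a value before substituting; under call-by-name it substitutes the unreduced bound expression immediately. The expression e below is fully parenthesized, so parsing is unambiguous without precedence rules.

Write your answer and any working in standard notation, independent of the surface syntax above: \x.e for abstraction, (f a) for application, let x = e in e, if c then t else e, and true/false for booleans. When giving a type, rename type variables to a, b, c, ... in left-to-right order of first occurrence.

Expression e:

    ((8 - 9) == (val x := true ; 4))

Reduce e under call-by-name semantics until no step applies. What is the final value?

Trace:
step 0: ((8 - 9) == (let x = true in 4))
step 1: [delta@0] (-1 == (let x = true in 4))
step 2: [let@1] (-1 == 4)
step 3: [delta@root] false

Answer: false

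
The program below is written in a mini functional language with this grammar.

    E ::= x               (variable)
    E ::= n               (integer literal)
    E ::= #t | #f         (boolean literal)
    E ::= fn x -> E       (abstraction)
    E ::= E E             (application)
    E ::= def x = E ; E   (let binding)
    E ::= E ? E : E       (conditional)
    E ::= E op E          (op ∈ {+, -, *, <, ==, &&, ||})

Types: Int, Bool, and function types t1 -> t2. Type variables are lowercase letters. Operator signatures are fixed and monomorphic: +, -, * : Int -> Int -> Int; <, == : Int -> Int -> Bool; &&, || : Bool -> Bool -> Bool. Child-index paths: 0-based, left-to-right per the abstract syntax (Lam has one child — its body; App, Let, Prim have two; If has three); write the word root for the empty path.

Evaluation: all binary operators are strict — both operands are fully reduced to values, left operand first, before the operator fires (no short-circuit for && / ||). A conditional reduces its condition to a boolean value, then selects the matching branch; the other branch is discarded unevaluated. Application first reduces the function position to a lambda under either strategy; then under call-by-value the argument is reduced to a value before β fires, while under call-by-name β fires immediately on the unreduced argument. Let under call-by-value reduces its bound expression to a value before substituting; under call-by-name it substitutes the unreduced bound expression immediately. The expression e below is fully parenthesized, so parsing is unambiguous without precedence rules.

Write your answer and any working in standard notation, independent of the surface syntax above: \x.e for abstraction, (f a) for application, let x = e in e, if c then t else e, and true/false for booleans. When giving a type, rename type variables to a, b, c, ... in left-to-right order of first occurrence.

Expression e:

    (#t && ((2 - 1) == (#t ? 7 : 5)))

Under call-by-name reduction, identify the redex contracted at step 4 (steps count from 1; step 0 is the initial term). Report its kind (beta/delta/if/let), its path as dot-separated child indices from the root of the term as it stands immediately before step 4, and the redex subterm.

Working:
step 0: (true && ((2 - 1) == (if true then 7 else 5)))
step 1: [delta@1.0] (true && (1 == (if true then 7 else 5)))
step 2: [if@1.1] (true && (1 == 7))
step 3: [delta@1] (true && false)
step 4: [delta@root] false

Answer: delta at root : (true && false)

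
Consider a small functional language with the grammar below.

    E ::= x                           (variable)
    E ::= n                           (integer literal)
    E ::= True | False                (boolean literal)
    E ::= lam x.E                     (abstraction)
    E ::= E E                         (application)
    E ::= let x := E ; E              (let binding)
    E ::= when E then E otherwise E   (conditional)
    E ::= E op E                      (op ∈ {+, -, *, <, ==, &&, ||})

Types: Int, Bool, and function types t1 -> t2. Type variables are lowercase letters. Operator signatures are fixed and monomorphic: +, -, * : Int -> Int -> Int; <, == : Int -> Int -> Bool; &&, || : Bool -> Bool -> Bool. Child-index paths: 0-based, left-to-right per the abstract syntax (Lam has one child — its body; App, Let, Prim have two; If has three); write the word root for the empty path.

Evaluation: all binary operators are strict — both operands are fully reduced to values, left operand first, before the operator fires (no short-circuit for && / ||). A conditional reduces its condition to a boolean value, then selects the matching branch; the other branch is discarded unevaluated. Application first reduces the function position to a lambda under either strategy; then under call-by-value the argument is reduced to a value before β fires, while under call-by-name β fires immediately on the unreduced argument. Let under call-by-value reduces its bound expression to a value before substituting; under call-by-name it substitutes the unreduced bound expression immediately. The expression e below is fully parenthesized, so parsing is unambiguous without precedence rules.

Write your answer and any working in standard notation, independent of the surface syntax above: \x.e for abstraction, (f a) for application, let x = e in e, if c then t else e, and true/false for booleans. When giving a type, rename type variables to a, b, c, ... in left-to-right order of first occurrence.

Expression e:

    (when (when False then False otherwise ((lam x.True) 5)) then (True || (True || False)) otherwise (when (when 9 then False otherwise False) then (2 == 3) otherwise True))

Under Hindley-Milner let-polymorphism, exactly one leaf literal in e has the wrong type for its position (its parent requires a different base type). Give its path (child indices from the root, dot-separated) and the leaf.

Answer: 2.0.0 : 9

Derivation:
  unify Bool ~ Bool
\x._ : a -> Bool
  unify a -> Bool ~ Int -> b
  unify a ~ Int
  unify Bool ~ b
_ _ : Bool
  unify Bool ~ Bool
  unify Bool ~ Bool
  unify Bool ~ Bool
  unify Bool ~ Bool
  unify Bool ~ Bool
  unify Bool ~ Bool
  unify Int ~ Bool
  FAIL: mismatch Int ~ Bool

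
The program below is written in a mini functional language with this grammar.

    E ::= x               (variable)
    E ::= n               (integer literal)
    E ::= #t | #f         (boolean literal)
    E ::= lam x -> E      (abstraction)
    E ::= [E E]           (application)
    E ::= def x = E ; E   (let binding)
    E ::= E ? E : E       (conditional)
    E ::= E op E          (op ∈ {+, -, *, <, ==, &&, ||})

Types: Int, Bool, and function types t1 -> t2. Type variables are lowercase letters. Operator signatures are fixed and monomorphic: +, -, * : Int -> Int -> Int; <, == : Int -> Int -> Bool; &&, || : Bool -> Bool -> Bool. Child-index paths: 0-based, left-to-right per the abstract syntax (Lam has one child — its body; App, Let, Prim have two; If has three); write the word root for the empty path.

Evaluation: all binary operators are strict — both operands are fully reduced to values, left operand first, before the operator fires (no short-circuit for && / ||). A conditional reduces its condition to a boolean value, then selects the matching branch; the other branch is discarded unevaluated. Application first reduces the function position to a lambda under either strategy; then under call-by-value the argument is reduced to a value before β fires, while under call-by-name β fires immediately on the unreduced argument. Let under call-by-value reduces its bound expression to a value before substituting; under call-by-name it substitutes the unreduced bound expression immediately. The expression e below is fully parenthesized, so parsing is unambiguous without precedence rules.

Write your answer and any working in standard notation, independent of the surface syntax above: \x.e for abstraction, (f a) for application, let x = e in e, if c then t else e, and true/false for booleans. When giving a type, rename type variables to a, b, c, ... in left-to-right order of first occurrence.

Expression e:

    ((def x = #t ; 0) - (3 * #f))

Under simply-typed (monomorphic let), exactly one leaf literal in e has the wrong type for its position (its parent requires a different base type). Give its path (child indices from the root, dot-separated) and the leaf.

Derivation:
let x : Bool
  unify Int ~ Int
  unify Int ~ Int
  unify Bool ~ Int
  FAIL: mismatch Bool ~ Int

Answer: 1.1 : false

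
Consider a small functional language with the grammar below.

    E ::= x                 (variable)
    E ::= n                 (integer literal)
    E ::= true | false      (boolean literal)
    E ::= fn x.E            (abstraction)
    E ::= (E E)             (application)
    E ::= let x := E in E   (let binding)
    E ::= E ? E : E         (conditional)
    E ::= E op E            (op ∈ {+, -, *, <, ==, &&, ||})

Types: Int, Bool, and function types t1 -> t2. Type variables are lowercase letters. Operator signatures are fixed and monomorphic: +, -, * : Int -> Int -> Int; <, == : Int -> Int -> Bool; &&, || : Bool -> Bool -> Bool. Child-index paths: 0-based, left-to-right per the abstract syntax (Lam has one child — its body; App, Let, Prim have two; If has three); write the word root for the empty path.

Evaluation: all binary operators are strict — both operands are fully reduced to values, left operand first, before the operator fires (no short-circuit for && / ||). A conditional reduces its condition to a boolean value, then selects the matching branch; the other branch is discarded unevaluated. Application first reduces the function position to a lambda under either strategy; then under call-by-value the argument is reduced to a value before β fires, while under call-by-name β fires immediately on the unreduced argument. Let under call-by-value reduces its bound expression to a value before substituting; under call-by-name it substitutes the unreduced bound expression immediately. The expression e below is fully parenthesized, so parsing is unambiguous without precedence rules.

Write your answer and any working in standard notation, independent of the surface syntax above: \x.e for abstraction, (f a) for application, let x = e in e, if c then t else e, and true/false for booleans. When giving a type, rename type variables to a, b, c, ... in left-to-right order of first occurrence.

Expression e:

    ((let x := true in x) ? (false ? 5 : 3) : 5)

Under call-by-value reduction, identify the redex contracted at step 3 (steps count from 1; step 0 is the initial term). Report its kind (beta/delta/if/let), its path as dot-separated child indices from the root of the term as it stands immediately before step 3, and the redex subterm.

Derivation:
step 0: (if (let x = true in x) then (if false then 5 else 3) else 5)
step 1: [let@0] (if true then (if false then 5 else 3) else 5)
step 2: [if@root] (if false then 5 else 3)
step 3: [if@root] 3

Answer: if at root : (if false then 5 else 3)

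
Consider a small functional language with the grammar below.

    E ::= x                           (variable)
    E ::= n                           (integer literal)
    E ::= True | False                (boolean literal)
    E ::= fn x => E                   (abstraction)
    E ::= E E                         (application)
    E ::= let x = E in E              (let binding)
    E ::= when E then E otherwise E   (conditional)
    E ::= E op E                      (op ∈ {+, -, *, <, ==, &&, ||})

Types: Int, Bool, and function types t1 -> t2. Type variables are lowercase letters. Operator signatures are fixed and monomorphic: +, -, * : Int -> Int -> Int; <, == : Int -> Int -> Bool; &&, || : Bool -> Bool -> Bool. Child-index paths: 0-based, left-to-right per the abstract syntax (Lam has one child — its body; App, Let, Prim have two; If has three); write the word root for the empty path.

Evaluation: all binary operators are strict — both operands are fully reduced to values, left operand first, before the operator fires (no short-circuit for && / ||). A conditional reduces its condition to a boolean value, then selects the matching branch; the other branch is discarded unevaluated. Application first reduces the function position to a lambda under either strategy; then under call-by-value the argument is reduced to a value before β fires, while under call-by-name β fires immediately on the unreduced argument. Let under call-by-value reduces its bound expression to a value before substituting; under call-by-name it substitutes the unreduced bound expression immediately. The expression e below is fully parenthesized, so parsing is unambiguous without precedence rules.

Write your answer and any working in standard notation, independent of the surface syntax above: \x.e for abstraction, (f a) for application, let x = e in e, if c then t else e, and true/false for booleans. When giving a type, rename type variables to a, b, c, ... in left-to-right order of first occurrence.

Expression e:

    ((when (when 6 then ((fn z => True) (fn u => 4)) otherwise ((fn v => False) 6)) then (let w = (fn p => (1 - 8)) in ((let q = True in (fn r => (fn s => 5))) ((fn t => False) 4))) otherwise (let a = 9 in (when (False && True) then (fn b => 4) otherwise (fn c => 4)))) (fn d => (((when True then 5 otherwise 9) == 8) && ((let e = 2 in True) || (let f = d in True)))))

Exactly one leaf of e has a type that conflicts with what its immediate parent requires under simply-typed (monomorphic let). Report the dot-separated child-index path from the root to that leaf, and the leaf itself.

Derivation:
  unify Int ~ Bool
  FAIL: mismatch Int ~ Bool

Answer: 0.0.0 : 6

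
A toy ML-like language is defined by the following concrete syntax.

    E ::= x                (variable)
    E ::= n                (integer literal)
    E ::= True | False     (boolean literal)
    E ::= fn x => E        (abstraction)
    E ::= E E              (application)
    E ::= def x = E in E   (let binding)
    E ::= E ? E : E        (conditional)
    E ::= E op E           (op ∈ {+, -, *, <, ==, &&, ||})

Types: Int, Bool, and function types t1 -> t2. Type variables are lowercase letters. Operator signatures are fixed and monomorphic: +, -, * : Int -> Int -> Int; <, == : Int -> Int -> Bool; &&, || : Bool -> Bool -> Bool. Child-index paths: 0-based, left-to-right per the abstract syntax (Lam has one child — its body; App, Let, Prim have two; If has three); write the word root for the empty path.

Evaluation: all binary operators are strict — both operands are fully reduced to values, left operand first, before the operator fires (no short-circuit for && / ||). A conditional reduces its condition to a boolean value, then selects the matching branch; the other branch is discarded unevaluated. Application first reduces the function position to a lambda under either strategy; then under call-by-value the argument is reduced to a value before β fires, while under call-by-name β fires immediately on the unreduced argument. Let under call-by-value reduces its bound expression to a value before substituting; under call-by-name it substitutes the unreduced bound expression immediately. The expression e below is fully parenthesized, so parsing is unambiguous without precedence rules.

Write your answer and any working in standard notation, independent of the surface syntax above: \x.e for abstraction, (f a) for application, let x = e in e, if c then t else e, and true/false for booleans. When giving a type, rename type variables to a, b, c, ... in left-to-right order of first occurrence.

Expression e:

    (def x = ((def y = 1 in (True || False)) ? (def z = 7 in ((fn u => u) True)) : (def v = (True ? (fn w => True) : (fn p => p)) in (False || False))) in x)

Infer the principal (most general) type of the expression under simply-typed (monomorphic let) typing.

Answer: Bool

Trace:
let y : Int
  unify Bool ~ Bool
  unify Bool ~ Bool
  unify Bool ~ Bool
let z : Int
u : a
\u._ : a -> a
  unify a -> a ~ Bool -> b
  unify a ~ Bool
  unify Bool ~ b
_ _ : Bool
  unify Bool ~ Bool
\w._ : c -> Bool
p : d
\p._ : d -> d
  unify c -> Bool ~ d -> d
  unify c ~ d
  unify Bool ~ d
let v : Bool -> Bool
  unify Bool ~ Bool
  unify Bool ~ Bool
  unify Bool ~ Bool
let x : Bool
x : Bool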